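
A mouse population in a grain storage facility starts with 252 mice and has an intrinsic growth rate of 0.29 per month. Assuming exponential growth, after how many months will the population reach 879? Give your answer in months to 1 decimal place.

4.3 months

Set N₀·e^(rt) = 879: e^(0.29·t) = 879/252 = 3.4881.
0.29·t = ln(3.4881) = 1.2494, so t = 1.2494/0.29 = 4.3081.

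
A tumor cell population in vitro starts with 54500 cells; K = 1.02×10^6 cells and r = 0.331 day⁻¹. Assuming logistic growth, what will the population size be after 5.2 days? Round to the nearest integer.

244695 cells

A = (K − N₀)/N₀ = (1.02×10^6 − 54500)/54500 = 17.716.
N(t) = K/(1 + A·e^(−rt)) = 1.02×10^6/(1 + 17.716×e^(−0.331×5.2)).
e^(−1.721) = 0.17885; denominator = 1 + 17.716×0.17885 = 4.1685.
N = 1.02×10^6/4.1685 = 244695.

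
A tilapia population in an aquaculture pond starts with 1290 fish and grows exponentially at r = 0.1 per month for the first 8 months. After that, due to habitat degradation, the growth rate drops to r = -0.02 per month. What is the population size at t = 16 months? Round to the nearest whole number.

2446 fish

Phase 1: N(8) = 1290·e^(0.1×8) = 1290·e^0.8 = 2870.95.
Phase 2 runs for 16 − 8 = 8 months at r = -0.02.
N(16) = 2870.95·e^(-0.02×8) = 2870.95·e^-0.16 = 2446.46.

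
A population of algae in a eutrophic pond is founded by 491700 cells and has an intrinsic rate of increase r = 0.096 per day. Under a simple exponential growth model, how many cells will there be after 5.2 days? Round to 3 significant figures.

N(t) = N₀·e^(rt) = 491700 × e^(0.096×5.2) = 491700 × e^0.4992.
e^0.4992 ≈ 1.6474, so N ≈ 491700 × 1.6474 = 810028.

810000 cells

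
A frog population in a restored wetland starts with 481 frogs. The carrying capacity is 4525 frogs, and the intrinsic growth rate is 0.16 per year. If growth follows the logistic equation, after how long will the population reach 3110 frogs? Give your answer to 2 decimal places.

A = (K − N₀)/N₀ = (4525 − 481)/481 = 8.4075.
Solve 4525/(1 + 8.4075·e^(−0.16t)) = 3110: 1 + 8.4075·e^(−0.16t) = 1.455, so e^(−0.16t) = 0.0541165.
−0.16·t = ln(0.0541165) = -2.9166, so t = 2.9166/0.16 = 18.229.

18.23 years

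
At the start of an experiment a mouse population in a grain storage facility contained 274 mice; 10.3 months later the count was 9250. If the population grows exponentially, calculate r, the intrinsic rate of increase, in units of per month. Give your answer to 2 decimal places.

From N(t) = N₀·e^(rt): e^(r·10.3) = 9250/274 = 33.759.
r·10.3 = ln(33.759) = 3.5193, so r = 3.5193/10.3 = 0.34167.

0.34 per month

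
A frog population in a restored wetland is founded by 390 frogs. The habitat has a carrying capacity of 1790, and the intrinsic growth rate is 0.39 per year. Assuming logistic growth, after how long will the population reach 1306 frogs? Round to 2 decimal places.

A = (K − N₀)/N₀ = (1790 − 390)/390 = 3.5897.
Solve 1790/(1 + 3.5897·e^(−0.39t)) = 1306: 1 + 3.5897·e^(−0.39t) = 1.3706, so e^(−0.39t) = 0.103238.
−0.39·t = ln(0.103238) = -2.2707, so t = 2.2707/0.39 = 5.8224.

5.82 years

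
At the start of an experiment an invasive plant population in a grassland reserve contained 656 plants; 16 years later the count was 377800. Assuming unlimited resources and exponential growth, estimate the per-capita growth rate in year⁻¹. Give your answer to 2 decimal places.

0.40 per year

From N(t) = N₀·e^(rt): e^(r·16) = 377800/656 = 575.91.
r·16 = ln(575.91) = 6.356, so r = 6.356/16 = 0.39725.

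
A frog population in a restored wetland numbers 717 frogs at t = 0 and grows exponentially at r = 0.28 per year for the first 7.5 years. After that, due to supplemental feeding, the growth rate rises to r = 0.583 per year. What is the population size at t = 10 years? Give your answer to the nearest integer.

25149 frogs

Phase 1: N(7.5) = 717·e^(0.28×7.5) = 717·e^2.1 = 5855.14.
Phase 2 runs for 10 − 7.5 = 2.5 years at r = 0.583.
N(10) = 5855.14·e^(0.583×2.5) = 5855.14·e^1.458 = 25149.1.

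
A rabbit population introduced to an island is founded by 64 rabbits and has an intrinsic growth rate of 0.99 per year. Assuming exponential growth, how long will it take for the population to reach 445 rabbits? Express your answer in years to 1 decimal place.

Set N₀·e^(rt) = 445: e^(0.99·t) = 445/64 = 6.9531.
0.99·t = ln(6.9531) = 1.9392, so t = 1.9392/0.99 = 1.9588.

2.0 years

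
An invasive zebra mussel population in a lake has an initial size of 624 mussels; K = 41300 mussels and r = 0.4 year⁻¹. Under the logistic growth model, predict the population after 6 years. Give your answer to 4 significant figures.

5974 mussels

A = (K − N₀)/N₀ = (41300 − 624)/624 = 65.186.
N(t) = K/(1 + A·e^(−rt)) = 41300/(1 + 65.186×e^(−0.4×6)).
e^(−2.4) = 0.090718; denominator = 1 + 65.186×0.090718 = 6.9135.
N = 41300/6.9135 = 5973.79.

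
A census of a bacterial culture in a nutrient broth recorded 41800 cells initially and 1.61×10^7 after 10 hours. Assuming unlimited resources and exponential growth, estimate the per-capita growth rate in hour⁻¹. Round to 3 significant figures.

From N(t) = N₀·e^(rt): e^(r·10) = 1.61×10^7/41800 = 385.17.
r·10 = ln(385.17) = 5.9537, so r = 5.9537/10 = 0.59537.

0.595 per hour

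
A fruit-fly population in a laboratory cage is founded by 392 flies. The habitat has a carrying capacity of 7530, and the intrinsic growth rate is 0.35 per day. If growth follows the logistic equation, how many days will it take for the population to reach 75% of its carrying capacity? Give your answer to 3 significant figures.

11.4 days

A = (K − N₀)/N₀ = (7530 − 392)/392 = 18.209.
Solve 7530/(1 + 18.209·e^(−0.35t)) = 5647.5: 1 + 18.209·e^(−0.35t) = 1.3333, so e^(−0.35t) = 0.0183058.
−0.35·t = ln(0.0183058) = -4.0005, so t = 4.0005/0.35 = 11.43.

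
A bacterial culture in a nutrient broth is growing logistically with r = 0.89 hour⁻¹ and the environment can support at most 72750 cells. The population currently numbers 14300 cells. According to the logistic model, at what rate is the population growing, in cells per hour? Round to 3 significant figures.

dN/dt = rN(1 − N/K) = 0.89 × 14300 × (1 − 14300/72750).
1 − 14300/72750 = 0.80344; dN/dt = 0.89 × 14300 × 0.80344 = 10225.

10200 cells per hour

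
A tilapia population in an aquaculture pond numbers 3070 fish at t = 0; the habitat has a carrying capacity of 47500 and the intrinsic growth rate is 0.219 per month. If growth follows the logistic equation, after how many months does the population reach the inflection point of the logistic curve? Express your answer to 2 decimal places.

12.20 months

Logistic growth is fastest at N = K/2 = 23750.
A = (K − N₀)/N₀ = 14.472. Set K/(1 + A·e^(−rt)) = K/2 → A·e^(−rt) = 1.
e^(−0.219t) = 1/14.472 = 0.0690975, so t = ln(14.472)/0.219 = 2.6722/0.219 = 12.202.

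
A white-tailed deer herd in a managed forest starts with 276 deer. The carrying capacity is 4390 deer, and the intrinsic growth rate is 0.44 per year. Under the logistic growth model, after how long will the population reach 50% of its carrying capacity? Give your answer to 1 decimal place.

A = (K − N₀)/N₀ = (4390 − 276)/276 = 14.906.
Solve 4390/(1 + 14.906·e^(−0.44t)) = 2195: 1 + 14.906·e^(−0.44t) = 2, so e^(−0.44t) = 0.067088.
−0.44·t = ln(0.067088) = -2.7018, so t = 2.7018/0.44 = 6.1403.

6.1 years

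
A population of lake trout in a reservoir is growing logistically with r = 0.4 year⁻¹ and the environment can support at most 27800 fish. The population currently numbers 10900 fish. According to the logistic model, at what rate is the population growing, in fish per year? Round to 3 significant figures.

2650 fish per year

dN/dt = rN(1 − N/K) = 0.4 × 10900 × (1 − 10900/27800).
1 − 10900/27800 = 0.60791; dN/dt = 0.4 × 10900 × 0.60791 = 2650.5.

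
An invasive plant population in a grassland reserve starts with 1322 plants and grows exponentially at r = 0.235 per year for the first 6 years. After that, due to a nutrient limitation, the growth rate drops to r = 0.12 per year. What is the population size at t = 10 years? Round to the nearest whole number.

8751 plants

Phase 1: N(6) = 1322·e^(0.235×6) = 1322·e^1.41 = 5414.85.
Phase 2 runs for 10 − 6 = 4 years at r = 0.12.
N(10) = 5414.85·e^(0.12×4) = 5414.85·e^0.48 = 8750.81.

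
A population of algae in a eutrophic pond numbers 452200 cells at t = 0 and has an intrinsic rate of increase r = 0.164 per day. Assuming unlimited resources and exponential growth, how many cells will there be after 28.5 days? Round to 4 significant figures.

N(t) = N₀·e^(rt) = 452200 × e^(0.164×28.5) = 452200 × e^4.674.
e^4.674 ≈ 107.13, so N ≈ 452200 × 107.13 = 4.84421×10^7.

48440000 cells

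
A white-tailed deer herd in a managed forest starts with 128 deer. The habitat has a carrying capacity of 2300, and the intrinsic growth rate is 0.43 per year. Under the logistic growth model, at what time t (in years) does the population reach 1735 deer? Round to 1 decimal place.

A = (K − N₀)/N₀ = (2300 − 128)/128 = 16.969.
Solve 2300/(1 + 16.969·e^(−0.43t)) = 1735: 1 + 16.969·e^(−0.43t) = 1.3256, so e^(−0.43t) = 0.0191911.
−0.43·t = ln(0.0191911) = -3.9533, so t = 3.9533/0.43 = 9.1937.

9.2 years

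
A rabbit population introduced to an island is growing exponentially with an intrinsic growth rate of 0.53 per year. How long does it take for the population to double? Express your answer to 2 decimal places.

1.31 years

Doubling time t_d = ln(2)/r = 0.6931/0.53 = 1.3078.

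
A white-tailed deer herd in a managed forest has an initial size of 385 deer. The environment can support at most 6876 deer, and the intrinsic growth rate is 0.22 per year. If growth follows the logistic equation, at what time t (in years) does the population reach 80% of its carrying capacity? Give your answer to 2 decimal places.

19.14 years

A = (K − N₀)/N₀ = (6876 − 385)/385 = 16.86.
Solve 6876/(1 + 16.86·e^(−0.22t)) = 5500.8: 1 + 16.86·e^(−0.22t) = 1.25, so e^(−0.22t) = 0.0148282.
−0.22·t = ln(0.0148282) = -4.2112, so t = 4.2112/0.22 = 19.142.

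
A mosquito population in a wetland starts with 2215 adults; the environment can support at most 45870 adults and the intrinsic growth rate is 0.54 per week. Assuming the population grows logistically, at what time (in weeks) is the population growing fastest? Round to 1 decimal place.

5.5 weeks

Logistic growth is fastest at N = K/2 = 22935.
A = (K − N₀)/N₀ = 19.709. Set K/(1 + A·e^(−rt)) = K/2 → A·e^(−rt) = 1.
e^(−0.54t) = 1/19.709 = 0.0507387, so t = ln(19.709)/0.54 = 2.9811/0.54 = 5.5205.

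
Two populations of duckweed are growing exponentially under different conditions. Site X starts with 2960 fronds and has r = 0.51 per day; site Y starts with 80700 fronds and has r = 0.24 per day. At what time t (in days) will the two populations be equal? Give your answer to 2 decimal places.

12.24 days

Set 2960·e^(0.51t) = 80700·e^(0.24t).
e^((0.51 − 0.24)t) = 80700/2960 → e^(0.27·t) = 27.264.
0.27·t = ln(27.264) = 3.3055, so t = 3.3055/0.27 = 12.243.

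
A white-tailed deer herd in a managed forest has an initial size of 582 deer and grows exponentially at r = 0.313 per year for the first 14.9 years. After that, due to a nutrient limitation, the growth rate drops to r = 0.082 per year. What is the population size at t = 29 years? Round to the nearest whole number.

Phase 1: N(14.9) = 582·e^(0.313×14.9) = 582·e^4.664 = 61708.1.
Phase 2 runs for 29 − 14.9 = 14.1 years at r = 0.082.
N(29) = 61708.1·e^(0.082×14.1) = 61708.1·e^1.156 = 196098.

196098 deer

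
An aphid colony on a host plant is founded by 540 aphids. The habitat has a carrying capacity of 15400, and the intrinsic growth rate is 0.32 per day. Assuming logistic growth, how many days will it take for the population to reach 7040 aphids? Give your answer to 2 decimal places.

9.82 days

A = (K − N₀)/N₀ = (15400 − 540)/540 = 27.519.
Solve 15400/(1 + 27.519·e^(−0.32t)) = 7040: 1 + 27.519·e^(−0.32t) = 2.1875, so e^(−0.32t) = 0.0431528.
−0.32·t = ln(0.0431528) = -3.143, so t = 3.143/0.32 = 9.8219.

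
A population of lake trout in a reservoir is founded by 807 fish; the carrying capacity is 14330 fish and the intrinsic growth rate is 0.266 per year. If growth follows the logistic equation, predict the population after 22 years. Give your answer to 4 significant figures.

13670 fish

A = (K − N₀)/N₀ = (14330 − 807)/807 = 16.757.
N(t) = K/(1 + A·e^(−rt)) = 14330/(1 + 16.757×e^(−0.266×22)).
e^(−5.852) = 0.0028741; denominator = 1 + 16.757×0.0028741 = 1.0482.
N = 14330/1.0482 = 13671.5.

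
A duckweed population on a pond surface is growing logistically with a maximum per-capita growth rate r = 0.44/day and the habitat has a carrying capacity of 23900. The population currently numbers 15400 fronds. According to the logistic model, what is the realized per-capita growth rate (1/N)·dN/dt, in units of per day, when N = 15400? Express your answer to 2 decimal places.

0.16 per day

(1/N)·dN/dt = r(1 − N/K) = 0.44 × (1 − 15400/23900).
= 0.44 × 0.35565 = 0.15649.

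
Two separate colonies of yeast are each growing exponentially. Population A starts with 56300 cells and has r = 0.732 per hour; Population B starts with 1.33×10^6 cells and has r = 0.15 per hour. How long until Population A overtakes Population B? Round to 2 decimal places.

5.43 hours

Set 56300·e^(0.732t) = 1.33×10^6·e^(0.15t).
e^((0.732 − 0.15)t) = 1.33×10^6/56300 → e^(0.582·t) = 23.623.
0.582·t = ln(23.623) = 3.1622, so t = 3.1622/0.582 = 5.4334.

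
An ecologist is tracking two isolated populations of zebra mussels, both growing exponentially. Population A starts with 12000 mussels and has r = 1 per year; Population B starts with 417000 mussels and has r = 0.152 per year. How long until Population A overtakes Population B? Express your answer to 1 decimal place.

4.2 years

Set 12000·e^(1t) = 417000·e^(0.152t).
e^((1 − 0.152)t) = 417000/12000 → e^(0.848·t) = 34.75.
0.848·t = ln(34.75) = 3.5482, so t = 3.5482/0.848 = 4.1842.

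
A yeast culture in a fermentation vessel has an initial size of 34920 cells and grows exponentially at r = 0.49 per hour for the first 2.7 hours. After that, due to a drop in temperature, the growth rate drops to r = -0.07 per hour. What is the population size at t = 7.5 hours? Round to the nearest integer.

Phase 1: N(2.7) = 34920·e^(0.49×2.7) = 34920·e^1.323 = 131113.
Phase 2 runs for 7.5 − 2.7 = 4.8 hours at r = -0.07.
N(7.5) = 131113·e^(-0.07×4.8) = 131113·e^-0.336 = 93696.4.

93696 cells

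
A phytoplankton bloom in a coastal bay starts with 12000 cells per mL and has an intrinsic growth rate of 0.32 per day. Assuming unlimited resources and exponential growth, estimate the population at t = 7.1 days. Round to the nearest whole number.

N(t) = N₀·e^(rt) = 12000 × e^(0.32×7.1) = 12000 × e^2.272.
e^2.272 ≈ 9.6988, so N ≈ 12000 × 9.6988 = 116385.

116385 cells per mL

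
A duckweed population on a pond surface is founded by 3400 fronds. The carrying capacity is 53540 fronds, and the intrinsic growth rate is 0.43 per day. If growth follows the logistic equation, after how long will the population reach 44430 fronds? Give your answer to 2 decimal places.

9.94 days

A = (K − N₀)/N₀ = (53540 − 3400)/3400 = 14.747.
Solve 53540/(1 + 14.747·e^(−0.43t)) = 44430: 1 + 14.747·e^(−0.43t) = 1.205, so e^(−0.43t) = 0.0139039.
−0.43·t = ln(0.0139039) = -4.2756, so t = 4.2756/0.43 = 9.9432.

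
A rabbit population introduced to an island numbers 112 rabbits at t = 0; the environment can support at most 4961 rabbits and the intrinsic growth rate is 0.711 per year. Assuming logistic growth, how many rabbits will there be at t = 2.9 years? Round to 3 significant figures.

762 rabbits

A = (K − N₀)/N₀ = (4961 − 112)/112 = 43.295.
N(t) = K/(1 + A·e^(−rt)) = 4961/(1 + 43.295×e^(−0.711×2.9)).
e^(−2.062) = 0.12721; denominator = 1 + 43.295×0.12721 = 6.5076.
N = 4961/6.5076 = 762.339.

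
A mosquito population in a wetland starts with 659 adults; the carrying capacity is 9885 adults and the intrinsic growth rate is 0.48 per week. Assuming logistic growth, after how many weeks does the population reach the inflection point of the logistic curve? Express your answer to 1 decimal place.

5.5 weeks

Logistic growth is fastest at N = K/2 = 4942.5.
A = (K − N₀)/N₀ = 14. Set K/(1 + A·e^(−rt)) = K/2 → A·e^(−rt) = 1.
e^(−0.48t) = 1/14 = 0.0714286, so t = ln(14)/0.48 = 2.6391/0.48 = 5.498.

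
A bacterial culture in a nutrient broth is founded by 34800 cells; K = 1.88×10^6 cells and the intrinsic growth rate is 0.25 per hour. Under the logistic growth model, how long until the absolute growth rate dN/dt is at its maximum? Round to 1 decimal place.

Logistic growth is fastest at N = K/2 = 940000.
A = (K − N₀)/N₀ = 53.023. Set K/(1 + A·e^(−rt)) = K/2 → A·e^(−rt) = 1.
e^(−0.25t) = 1/53.023 = 0.0188597, so t = ln(53.023)/0.25 = 3.9707/0.25 = 15.883.

15.9 hours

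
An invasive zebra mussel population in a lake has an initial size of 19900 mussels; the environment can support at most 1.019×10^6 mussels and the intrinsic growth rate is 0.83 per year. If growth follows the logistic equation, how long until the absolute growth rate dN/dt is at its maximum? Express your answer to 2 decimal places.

Logistic growth is fastest at N = K/2 = 509500.
A = (K − N₀)/N₀ = 50.206. Set K/(1 + A·e^(−rt)) = K/2 → A·e^(−rt) = 1.
e^(−0.83t) = 1/50.206 = 0.0199179, so t = ln(50.206)/0.83 = 3.9161/0.83 = 4.7182.

4.72 years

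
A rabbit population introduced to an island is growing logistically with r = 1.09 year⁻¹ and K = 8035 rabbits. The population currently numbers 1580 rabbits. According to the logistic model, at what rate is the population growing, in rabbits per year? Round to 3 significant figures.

dN/dt = rN(1 − N/K) = 1.09 × 1580 × (1 − 1580/8035).
1 − 1580/8035 = 0.80336; dN/dt = 1.09 × 1580 × 0.80336 = 1383.5.

1380 rabbits per year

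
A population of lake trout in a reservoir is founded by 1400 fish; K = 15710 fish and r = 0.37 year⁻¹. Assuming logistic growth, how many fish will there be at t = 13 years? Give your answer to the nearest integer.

14502 fish

A = (K − N₀)/N₀ = (15710 − 1400)/1400 = 10.221.
N(t) = K/(1 + A·e^(−rt)) = 15710/(1 + 10.221×e^(−0.37×13)).
e^(−4.81) = 0.0081479; denominator = 1 + 10.221×0.0081479 = 1.0833.
N = 15710/1.0833 = 14502.2.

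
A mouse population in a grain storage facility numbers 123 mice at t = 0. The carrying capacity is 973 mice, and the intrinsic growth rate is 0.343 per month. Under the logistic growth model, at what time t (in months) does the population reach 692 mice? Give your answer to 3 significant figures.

A = (K − N₀)/N₀ = (973 − 123)/123 = 6.9106.
Solve 973/(1 + 6.9106·e^(−0.343t)) = 692: 1 + 6.9106·e^(−0.343t) = 1.4061, so e^(−0.343t) = 0.0587606.
−0.343·t = ln(0.0587606) = -2.8343, so t = 2.8343/0.343 = 8.2632.

8.26 months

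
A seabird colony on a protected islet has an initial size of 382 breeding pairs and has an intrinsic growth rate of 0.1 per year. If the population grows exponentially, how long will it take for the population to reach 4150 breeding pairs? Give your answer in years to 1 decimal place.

Set N₀·e^(rt) = 4150: e^(0.1·t) = 4150/382 = 10.864.
0.1·t = ln(10.864) = 2.3854, so t = 2.3854/0.1 = 23.854.

23.9 years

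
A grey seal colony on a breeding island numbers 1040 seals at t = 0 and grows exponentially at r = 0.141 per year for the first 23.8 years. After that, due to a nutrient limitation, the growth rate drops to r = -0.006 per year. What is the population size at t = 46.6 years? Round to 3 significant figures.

26000 seals

Phase 1: N(23.8) = 1040·e^(0.141×23.8) = 1040·e^3.356 = 29815.3.
Phase 2 runs for 46.6 − 23.8 = 22.8 years at r = -0.006.
N(46.6) = 29815.3·e^(-0.006×22.8) = 29815.3·e^-0.1368 = 26003.2.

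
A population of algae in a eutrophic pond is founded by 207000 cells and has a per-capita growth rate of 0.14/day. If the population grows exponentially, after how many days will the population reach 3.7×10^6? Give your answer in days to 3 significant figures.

Set N₀·e^(rt) = 3.7×10^6: e^(0.14·t) = 3.7×10^6/207000 = 17.874.
0.14·t = ln(17.874) = 2.8834, so t = 2.8834/0.14 = 20.595.

20.6 days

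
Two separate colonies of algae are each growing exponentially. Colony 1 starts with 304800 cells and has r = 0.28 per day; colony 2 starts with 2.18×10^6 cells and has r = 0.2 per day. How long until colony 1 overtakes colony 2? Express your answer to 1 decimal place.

24.6 days

Set 304800·e^(0.28t) = 2.18×10^6·e^(0.2t).
e^((0.28 − 0.2)t) = 2.18×10^6/304800 → e^(0.08·t) = 7.1522.
0.08·t = ln(7.1522) = 1.9674, so t = 1.9674/0.08 = 24.593.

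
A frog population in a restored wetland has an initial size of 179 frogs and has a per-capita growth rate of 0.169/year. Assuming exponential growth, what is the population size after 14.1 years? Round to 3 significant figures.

1940 frogs

N(t) = N₀·e^(rt) = 179 × e^(0.169×14.1) = 179 × e^2.383.
e^2.383 ≈ 10.836, so N ≈ 179 × 10.836 = 1939.69.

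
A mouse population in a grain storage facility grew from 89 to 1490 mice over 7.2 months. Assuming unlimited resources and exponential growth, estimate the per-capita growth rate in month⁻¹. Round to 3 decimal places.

From N(t) = N₀·e^(rt): e^(r·7.2) = 1490/89 = 16.742.
r·7.2 = ln(16.742) = 2.8179, so r = 2.8179/7.2 = 0.39137.

0.391 per month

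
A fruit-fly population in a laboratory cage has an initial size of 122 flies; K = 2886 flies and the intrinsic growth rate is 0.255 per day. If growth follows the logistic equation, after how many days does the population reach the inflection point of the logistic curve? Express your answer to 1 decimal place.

12.2 days

Logistic growth is fastest at N = K/2 = 1443.
A = (K − N₀)/N₀ = 22.656. Set K/(1 + A·e^(−rt)) = K/2 → A·e^(−rt) = 1.
e^(−0.255t) = 1/22.656 = 0.0441389, so t = ln(22.656)/0.255 = 3.1204/0.255 = 12.237.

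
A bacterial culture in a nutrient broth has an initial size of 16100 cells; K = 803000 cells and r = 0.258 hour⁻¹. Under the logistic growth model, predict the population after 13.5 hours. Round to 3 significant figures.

321000 cells

A = (K − N₀)/N₀ = (803000 − 16100)/16100 = 48.876.
N(t) = K/(1 + A·e^(−rt)) = 803000/(1 + 48.876×e^(−0.258×13.5)).
e^(−3.483) = 0.030715; denominator = 1 + 48.876×0.030715 = 2.5012.
N = 803000/2.5012 = 321043.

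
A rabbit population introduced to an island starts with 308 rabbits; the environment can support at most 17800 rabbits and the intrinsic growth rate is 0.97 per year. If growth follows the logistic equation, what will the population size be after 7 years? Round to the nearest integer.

A = (K − N₀)/N₀ = (17800 − 308)/308 = 56.792.
N(t) = K/(1 + A·e^(−rt)) = 17800/(1 + 56.792×e^(−0.97×7)).
e^(−6.79) = 0.001125; denominator = 1 + 56.792×0.001125 = 1.0639.
N = 17800/1.0639 = 16731.1.

16731 rabbits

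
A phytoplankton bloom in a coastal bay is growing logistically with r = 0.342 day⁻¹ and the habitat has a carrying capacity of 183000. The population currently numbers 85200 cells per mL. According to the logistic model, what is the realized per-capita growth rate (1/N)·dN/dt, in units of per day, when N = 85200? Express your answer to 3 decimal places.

0.183 per day

(1/N)·dN/dt = r(1 − N/K) = 0.342 × (1 − 85200/183000).
= 0.342 × 0.53443 = 0.18277.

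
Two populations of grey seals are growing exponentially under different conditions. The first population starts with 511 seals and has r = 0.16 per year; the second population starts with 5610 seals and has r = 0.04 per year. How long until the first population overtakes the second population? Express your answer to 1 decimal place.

Set 511·e^(0.16t) = 5610·e^(0.04t).
e^((0.16 − 0.04)t) = 5610/511 → e^(0.12·t) = 10.978.
0.12·t = ln(10.978) = 2.3959, so t = 2.3959/0.12 = 19.966.

20.0 years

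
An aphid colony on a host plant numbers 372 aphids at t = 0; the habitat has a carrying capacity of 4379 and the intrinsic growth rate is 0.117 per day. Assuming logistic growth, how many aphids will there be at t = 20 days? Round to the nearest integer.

2149 aphids

A = (K − N₀)/N₀ = (4379 − 372)/372 = 10.772.
N(t) = K/(1 + A·e^(−rt)) = 4379/(1 + 10.772×e^(−0.117×20)).
e^(−2.34) = 0.096328; denominator = 1 + 10.772×0.096328 = 2.0376.
N = 4379/2.0376 = 2149.1.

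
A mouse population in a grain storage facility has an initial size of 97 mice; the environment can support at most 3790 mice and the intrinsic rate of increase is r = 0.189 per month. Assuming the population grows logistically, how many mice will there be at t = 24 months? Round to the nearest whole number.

2692 mice

A = (K − N₀)/N₀ = (3790 − 97)/97 = 38.072.
N(t) = K/(1 + A·e^(−rt)) = 3790/(1 + 38.072×e^(−0.189×24)).
e^(−4.536) = 0.010716; denominator = 1 + 38.072×0.010716 = 1.408.
N = 3790/1.408 = 2691.78.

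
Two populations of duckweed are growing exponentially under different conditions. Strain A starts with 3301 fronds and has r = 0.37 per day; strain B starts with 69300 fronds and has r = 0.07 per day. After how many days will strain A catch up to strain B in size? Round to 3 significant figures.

Set 3301·e^(0.37t) = 69300·e^(0.07t).
e^((0.37 − 0.07)t) = 69300/3301 → e^(0.3·t) = 20.994.
0.3·t = ln(20.994) = 3.0442, so t = 3.0442/0.3 = 10.147.

10.1 days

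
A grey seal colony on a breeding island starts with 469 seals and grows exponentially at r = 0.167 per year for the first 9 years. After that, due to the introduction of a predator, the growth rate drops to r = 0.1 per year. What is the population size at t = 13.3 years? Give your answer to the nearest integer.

Phase 1: N(9) = 469·e^(0.167×9) = 469·e^1.503 = 2108.23.
Phase 2 runs for 13.3 − 9 = 4.3 years at r = 0.1.
N(13.3) = 2108.23·e^(0.1×4.3) = 2108.23·e^0.43 = 3240.89.

3241 seals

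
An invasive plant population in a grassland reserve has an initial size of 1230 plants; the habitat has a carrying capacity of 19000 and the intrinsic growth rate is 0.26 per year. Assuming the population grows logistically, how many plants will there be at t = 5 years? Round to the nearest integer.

3848 plants

A = (K − N₀)/N₀ = (19000 − 1230)/1230 = 14.447.
N(t) = K/(1 + A·e^(−rt)) = 19000/(1 + 14.447×e^(−0.26×5)).
e^(−1.3) = 0.27253; denominator = 1 + 14.447×0.27253 = 4.9373.
N = 19000/4.9373 = 3848.25.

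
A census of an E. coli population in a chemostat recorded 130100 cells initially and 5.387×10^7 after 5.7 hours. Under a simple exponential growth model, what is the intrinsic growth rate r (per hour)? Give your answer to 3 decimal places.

1.057 per hour

From N(t) = N₀·e^(rt): e^(r·5.7) = 5.387×10^7/130100 = 414.07.
r·5.7 = ln(414.07) = 6.026, so r = 6.026/5.7 = 1.0572.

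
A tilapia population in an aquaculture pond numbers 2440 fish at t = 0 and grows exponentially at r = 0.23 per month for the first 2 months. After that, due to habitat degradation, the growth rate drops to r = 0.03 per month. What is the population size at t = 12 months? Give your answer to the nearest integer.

5217 fish

Phase 1: N(2) = 2440·e^(0.23×2) = 2440·e^0.46 = 3865.14.
Phase 2 runs for 12 − 2 = 10 months at r = 0.03.
N(12) = 3865.14·e^(0.03×10) = 3865.14·e^0.3 = 5217.39.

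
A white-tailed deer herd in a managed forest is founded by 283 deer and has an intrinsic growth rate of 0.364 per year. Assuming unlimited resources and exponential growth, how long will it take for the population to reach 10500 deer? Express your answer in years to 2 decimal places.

Set N₀·e^(rt) = 10500: e^(0.364·t) = 10500/283 = 37.102.
0.364·t = ln(37.102) = 3.6137, so t = 3.6137/0.364 = 9.9277.

9.93 years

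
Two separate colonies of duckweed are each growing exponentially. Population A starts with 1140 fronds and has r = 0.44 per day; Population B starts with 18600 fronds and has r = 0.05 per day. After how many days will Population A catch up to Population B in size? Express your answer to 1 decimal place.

7.2 days

Set 1140·e^(0.44t) = 18600·e^(0.05t).
e^((0.44 − 0.05)t) = 18600/1140 → e^(0.39·t) = 16.316.
0.39·t = ln(16.316) = 2.7921, so t = 2.7921/0.39 = 7.1593.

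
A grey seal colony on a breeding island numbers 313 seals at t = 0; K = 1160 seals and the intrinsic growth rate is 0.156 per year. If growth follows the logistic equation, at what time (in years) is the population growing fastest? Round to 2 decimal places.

Logistic growth is fastest at N = K/2 = 580.
A = (K − N₀)/N₀ = 2.7061. Set K/(1 + A·e^(−rt)) = K/2 → A·e^(−rt) = 1.
e^(−0.156t) = 1/2.7061 = 0.36954, so t = ln(2.7061)/0.156 = 0.9955/0.156 = 6.3814.

6.38 years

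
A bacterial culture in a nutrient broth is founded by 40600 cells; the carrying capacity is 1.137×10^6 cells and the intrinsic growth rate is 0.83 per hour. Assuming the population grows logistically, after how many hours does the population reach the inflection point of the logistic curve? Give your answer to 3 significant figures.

3.97 hours

Logistic growth is fastest at N = K/2 = 568500.
A = (K − N₀)/N₀ = 27.005. Set K/(1 + A·e^(−rt)) = K/2 → A·e^(−rt) = 1.
e^(−0.83t) = 1/27.005 = 0.0370303, so t = ln(27.005)/0.83 = 3.296/0.83 = 3.9711.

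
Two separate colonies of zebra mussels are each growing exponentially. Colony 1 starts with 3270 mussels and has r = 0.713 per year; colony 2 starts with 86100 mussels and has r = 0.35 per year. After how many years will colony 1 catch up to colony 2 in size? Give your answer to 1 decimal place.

9.0 years

Set 3270·e^(0.713t) = 86100·e^(0.35t).
e^((0.713 − 0.35)t) = 86100/3270 → e^(0.363·t) = 26.33.
0.363·t = ln(26.33) = 3.2707, so t = 3.2707/0.363 = 9.0102.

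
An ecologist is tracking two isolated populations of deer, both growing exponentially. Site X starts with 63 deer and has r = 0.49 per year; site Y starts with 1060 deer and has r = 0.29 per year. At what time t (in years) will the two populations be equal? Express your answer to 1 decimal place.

14.1 years

Set 63·e^(0.49t) = 1060·e^(0.29t).
e^((0.49 − 0.29)t) = 1060/63 → e^(0.2·t) = 16.825.
0.2·t = ln(16.825) = 2.8229, so t = 2.8229/0.2 = 14.114.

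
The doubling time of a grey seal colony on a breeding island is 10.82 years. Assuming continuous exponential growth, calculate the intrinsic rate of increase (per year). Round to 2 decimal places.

0.06 per year

r = ln(2)/t_d = 0.6931/10.82 = 0.064062.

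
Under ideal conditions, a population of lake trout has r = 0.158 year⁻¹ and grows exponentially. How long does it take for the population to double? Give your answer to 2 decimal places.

4.39 years

Doubling time t_d = ln(2)/r = 0.6931/0.158 = 4.387.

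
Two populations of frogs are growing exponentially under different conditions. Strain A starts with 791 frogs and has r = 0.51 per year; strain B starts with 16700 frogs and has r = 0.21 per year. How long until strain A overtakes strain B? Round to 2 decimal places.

Set 791·e^(0.51t) = 16700·e^(0.21t).
e^((0.51 − 0.21)t) = 16700/791 → e^(0.3·t) = 21.113.
0.3·t = ln(21.113) = 3.0499, so t = 3.0499/0.3 = 10.166.

10.17 years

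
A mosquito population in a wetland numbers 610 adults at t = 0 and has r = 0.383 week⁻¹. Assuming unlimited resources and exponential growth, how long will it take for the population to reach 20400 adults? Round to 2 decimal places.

Set N₀·e^(rt) = 20400: e^(0.383·t) = 20400/610 = 33.443.
0.383·t = ln(33.443) = 3.5098, so t = 3.5098/0.383 = 9.1641.

9.16 weeks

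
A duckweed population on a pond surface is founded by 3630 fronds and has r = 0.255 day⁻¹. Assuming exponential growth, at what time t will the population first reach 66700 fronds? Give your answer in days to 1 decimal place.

Set N₀·e^(rt) = 66700: e^(0.255·t) = 66700/3630 = 18.375.
0.255·t = ln(18.375) = 2.911, so t = 2.911/0.255 = 11.416.

11.4 days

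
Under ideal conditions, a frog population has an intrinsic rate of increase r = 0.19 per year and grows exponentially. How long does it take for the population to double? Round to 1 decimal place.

Doubling time t_d = ln(2)/r = 0.6931/0.19 = 3.6481.

3.6 years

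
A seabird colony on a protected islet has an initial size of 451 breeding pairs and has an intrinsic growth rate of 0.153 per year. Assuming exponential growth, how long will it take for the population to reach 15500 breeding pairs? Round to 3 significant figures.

Set N₀·e^(rt) = 15500: e^(0.153·t) = 15500/451 = 34.368.
0.153·t = ln(34.368) = 3.5371, so t = 3.5371/0.153 = 23.118.

23.1 years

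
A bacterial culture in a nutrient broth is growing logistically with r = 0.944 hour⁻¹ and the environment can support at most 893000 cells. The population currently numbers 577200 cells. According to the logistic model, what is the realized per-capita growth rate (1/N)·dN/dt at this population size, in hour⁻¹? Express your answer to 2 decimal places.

0.33 per hour

(1/N)·dN/dt = r(1 − N/K) = 0.944 × (1 − 577200/893000).
= 0.944 × 0.35364 = 0.33384.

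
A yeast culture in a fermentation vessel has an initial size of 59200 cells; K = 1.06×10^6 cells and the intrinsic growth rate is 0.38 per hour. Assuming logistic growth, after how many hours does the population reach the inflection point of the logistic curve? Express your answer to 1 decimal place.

Logistic growth is fastest at N = K/2 = 530000.
A = (K − N₀)/N₀ = 16.905. Set K/(1 + A·e^(−rt)) = K/2 → A·e^(−rt) = 1.
e^(−0.38t) = 1/16.905 = 0.0591527, so t = ln(16.905)/0.38 = 2.8276/0.38 = 7.4411.

7.4 hours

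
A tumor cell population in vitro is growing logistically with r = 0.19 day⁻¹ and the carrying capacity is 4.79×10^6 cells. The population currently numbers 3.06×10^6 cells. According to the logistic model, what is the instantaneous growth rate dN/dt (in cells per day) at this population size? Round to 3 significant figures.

210000 cells per day

dN/dt = rN(1 − N/K) = 0.19 × 3.06×10^6 × (1 − 3.06×10^6/4.79×10^6).
1 − 3.06×10^6/4.79×10^6 = 0.36117; dN/dt = 0.19 × 3.06×10^6 × 0.36117 = 2.09984×10^5.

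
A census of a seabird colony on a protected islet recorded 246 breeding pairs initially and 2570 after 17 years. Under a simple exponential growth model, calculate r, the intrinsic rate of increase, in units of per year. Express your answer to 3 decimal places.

From N(t) = N₀·e^(rt): e^(r·17) = 2570/246 = 10.447.
r·17 = ln(10.447) = 2.3463, so r = 2.3463/17 = 0.13802.

0.138 per year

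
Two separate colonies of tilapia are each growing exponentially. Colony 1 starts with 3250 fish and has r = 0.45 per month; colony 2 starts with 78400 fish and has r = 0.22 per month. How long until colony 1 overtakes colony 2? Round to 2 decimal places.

13.84 months

Set 3250·e^(0.45t) = 78400·e^(0.22t).
e^((0.45 − 0.22)t) = 78400/3250 → e^(0.23·t) = 24.123.
0.23·t = ln(24.123) = 3.1832, so t = 3.1832/0.23 = 13.84.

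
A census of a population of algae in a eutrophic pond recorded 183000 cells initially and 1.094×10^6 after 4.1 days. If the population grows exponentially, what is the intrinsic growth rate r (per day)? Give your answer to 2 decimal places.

From N(t) = N₀·e^(rt): e^(r·4.1) = 1.094×10^6/183000 = 5.9781.
r·4.1 = ln(5.9781) = 1.7881, so r = 1.7881/4.1 = 0.43612.

0.44 per day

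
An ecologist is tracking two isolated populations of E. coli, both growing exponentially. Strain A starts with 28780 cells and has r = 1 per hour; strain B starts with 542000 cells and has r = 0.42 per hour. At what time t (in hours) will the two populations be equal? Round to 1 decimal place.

Set 28780·e^(1t) = 542000·e^(0.42t).
e^((1 − 0.42)t) = 542000/28780 → e^(0.58·t) = 18.833.
0.58·t = ln(18.833) = 2.9356, so t = 2.9356/0.58 = 5.0614.

5.1 hours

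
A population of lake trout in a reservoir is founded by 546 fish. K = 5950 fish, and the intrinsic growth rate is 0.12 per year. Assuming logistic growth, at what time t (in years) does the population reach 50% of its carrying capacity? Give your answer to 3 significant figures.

19.1 years

A = (K − N₀)/N₀ = (5950 − 546)/546 = 9.8974.
Solve 5950/(1 + 9.8974·e^(−0.12t)) = 2975: 1 + 9.8974·e^(−0.12t) = 2, so e^(−0.12t) = 0.101036.
−0.12·t = ln(0.101036) = -2.2923, so t = 2.2923/0.12 = 19.102.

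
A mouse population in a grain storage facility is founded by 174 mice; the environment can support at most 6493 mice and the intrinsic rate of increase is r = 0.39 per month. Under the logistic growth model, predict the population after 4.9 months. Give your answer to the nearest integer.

A = (K − N₀)/N₀ = (6493 − 174)/174 = 36.316.
N(t) = K/(1 + A·e^(−rt)) = 6493/(1 + 36.316×e^(−0.39×4.9)).
e^(−1.911) = 0.14793; denominator = 1 + 36.316×0.14793 = 6.3723.
N = 6493/6.3723 = 1018.94.

1019 mice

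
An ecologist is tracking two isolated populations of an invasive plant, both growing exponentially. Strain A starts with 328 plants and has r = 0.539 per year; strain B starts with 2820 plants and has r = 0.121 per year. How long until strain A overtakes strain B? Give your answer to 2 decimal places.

5.15 years

Set 328·e^(0.539t) = 2820·e^(0.121t).
e^((0.539 − 0.121)t) = 2820/328 → e^(0.418·t) = 8.5976.
0.418·t = ln(8.5976) = 2.1515, so t = 2.1515/0.418 = 5.1471.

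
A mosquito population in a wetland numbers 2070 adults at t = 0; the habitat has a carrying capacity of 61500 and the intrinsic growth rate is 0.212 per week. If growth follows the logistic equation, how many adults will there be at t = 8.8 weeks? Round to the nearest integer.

11296 adults

A = (K − N₀)/N₀ = (61500 − 2070)/2070 = 28.71.
N(t) = K/(1 + A·e^(−rt)) = 61500/(1 + 28.71×e^(−0.212×8.8)).
e^(−1.866) = 0.1548; denominator = 1 + 28.71×0.1548 = 5.4444.
N = 61500/5.4444 = 11296.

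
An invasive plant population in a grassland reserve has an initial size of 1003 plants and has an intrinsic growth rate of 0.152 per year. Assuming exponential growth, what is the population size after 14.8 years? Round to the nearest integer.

9512 plants

N(t) = N₀·e^(rt) = 1003 × e^(0.152×14.8) = 1003 × e^2.25.
e^2.25 ≈ 9.4839, so N ≈ 1003 × 9.4839 = 9512.39.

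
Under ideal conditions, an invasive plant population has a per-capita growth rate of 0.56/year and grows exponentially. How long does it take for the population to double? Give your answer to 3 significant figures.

Doubling time t_d = ln(2)/r = 0.6931/0.56 = 1.2378.

1.24 years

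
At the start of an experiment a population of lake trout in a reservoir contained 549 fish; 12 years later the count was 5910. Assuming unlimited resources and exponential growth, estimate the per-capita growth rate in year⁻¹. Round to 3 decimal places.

From N(t) = N₀·e^(rt): e^(r·12) = 5910/549 = 10.765.
r·12 = ln(10.765) = 2.3763, so r = 2.3763/12 = 0.19803.

0.198 per year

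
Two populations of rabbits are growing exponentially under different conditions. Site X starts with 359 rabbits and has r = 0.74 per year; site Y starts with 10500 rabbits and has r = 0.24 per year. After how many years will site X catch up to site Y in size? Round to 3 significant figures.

6.75 years

Set 359·e^(0.74t) = 10500·e^(0.24t).
e^((0.74 − 0.24)t) = 10500/359 → e^(0.5·t) = 29.248.
0.5·t = ln(29.248) = 3.3758, so t = 3.3758/0.5 = 6.7516.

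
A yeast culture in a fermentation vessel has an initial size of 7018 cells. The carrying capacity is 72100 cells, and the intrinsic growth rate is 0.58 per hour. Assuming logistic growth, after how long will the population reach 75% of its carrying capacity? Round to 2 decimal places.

5.73 hours

A = (K − N₀)/N₀ = (72100 − 7018)/7018 = 9.2736.
Solve 72100/(1 + 9.2736·e^(−0.58t)) = 54075: 1 + 9.2736·e^(−0.58t) = 1.3333, so e^(−0.58t) = 0.0359444.
−0.58·t = ln(0.0359444) = -3.3258, so t = 3.3258/0.58 = 5.7341.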